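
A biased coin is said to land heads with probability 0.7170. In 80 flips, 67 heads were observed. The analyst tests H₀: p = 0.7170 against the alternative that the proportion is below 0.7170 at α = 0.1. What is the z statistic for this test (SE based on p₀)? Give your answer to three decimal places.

z = 2.393

p̂ = 67/80 = 0.83750.
Standard error under H₀: √(0.717×0.283/80) = 0.05036.
z = (0.83750 − 0.717)/0.05036 = 0.12050/0.05036 = 2.393.
p-value = P(Z < 2.393) ≈ 0.9916; since p > α = 0.1, fail to reject H₀.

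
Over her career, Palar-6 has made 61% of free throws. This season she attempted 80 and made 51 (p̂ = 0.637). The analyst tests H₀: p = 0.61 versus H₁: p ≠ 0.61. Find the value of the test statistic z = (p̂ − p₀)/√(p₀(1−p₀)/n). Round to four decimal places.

z = 0.5043

p̂ = 51/80 ≈ 0.637500.
Standard error under H₀: √(0.61×0.39/80) = 0.054532.
z = (0.637500 − 0.61)/0.054532 = 0.027500/0.054532 = 0.5043.
p-value = 2·P(Z > 0.504) ≈ 0.6141.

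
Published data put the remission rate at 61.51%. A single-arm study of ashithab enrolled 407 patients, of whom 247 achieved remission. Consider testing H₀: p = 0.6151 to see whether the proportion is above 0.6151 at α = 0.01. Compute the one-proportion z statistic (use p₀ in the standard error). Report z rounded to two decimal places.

z = -0.34

p̂ = 247/407 = 0.6069.
Under H₀, SE = √(0.6151·0.3849/407) = √(0.0005817) = 0.0241.
z = (0.6069 − 0.6151)/0.0241 = -0.0082/0.0241 = -0.34.
p-value = P(Z > -0.341) ≈ 0.6334. With α = 0.01, fail to reject H₀.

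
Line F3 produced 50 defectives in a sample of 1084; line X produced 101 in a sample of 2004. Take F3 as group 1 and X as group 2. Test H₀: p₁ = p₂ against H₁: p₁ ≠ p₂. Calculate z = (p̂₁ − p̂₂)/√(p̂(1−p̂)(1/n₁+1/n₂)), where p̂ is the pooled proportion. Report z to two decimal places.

p̂₁ = 50/1084 = 0.0461, p̂₂ = 101/2004 = 0.0504.
Pooled p̂ = (50+101)/(1084+2004) = 151/3088 = 0.0489.
SE = √(0.0465079 × 0.00142151) = 0.0081.
z = (0.0461 − 0.0504)/0.0081 = -0.0043/0.0081 = -0.53.
Two-sided p-value ≈ 2·Φ(−0.526) = 0.5992.

z = -0.53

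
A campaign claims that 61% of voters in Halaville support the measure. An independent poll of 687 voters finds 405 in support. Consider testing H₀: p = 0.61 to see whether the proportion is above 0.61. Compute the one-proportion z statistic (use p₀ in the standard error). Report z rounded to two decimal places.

p̂ = 405/687 ≈ 0.5895.
Under H₀, SE = √(0.61·0.39/687) = √(0.000346288) = 0.0186.
z = (0.5895 − 0.61)/0.0186 = -0.0205/0.0186 = -1.10.

z = -1.10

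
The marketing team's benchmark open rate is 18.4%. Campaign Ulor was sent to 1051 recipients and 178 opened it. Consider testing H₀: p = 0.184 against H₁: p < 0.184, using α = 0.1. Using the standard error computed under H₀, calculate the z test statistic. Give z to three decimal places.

p̂ = 178/1051 = 0.16936.
Under H₀, SE = √(0.184·0.816/1051) = √(0.000142858) = 0.01195.
z = (0.16936 − 0.184)/0.01195 = -0.01464/0.01195 = -1.225.
p-value = P(Z < -1.225) ≈ 0.1104. With α = 0.1, fail to reject H₀.

z = -1.225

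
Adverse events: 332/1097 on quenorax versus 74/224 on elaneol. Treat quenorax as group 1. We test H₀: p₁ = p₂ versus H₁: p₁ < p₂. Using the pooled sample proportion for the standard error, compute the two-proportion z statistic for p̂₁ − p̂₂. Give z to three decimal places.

z = -0.819

p̂₁ = 332/1097 = 0.30264, p̂₂ = 74/224 = 0.33036.
Pooled p̂ = (332+74)/(1097+224) = 406/1321 = 0.30734.
SE = √(p̂(1−p̂)(1/n₁+1/n₂)) = √(0.30734·0.69266·0.00537586) = √(0.00114443) = 0.03383.
z = (0.30264 − 0.33036)/0.03383 = -0.02772/0.03383 = -0.819.
p-value = P(Z < -0.819) ≈ 0.2063.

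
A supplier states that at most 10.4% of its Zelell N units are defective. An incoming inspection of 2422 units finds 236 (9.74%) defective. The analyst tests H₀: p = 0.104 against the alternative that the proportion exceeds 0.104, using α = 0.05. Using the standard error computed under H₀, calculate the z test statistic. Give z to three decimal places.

z = -1.058

p̂ = 236/2422 ≈ 0.09744.
Under H₀, SE = √(0.104·0.896/2422) = √(3.8474e-05) = 0.00620.
z = (0.09744 − 0.104)/0.00620 = -0.00656/0.00620 = -1.058.
p-value = P(Z > -1.058) ≈ 0.8549, so at α = 0.05 we fail to reject H₀.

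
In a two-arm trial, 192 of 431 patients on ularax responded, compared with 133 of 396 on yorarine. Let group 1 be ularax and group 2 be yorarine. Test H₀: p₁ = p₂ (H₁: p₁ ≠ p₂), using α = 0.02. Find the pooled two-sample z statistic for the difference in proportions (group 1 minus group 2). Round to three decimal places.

p̂₁ = 192/431 ≈ 0.44548, p̂₂ = 133/396 ≈ 0.33586.
Pooled p̂ = (192+133)/(431+396) = 325/827 = 0.39299.
SE = √(p̂(1−p̂)(1/n₁+1/n₂)) = √(0.39299·0.60701·0.00484544) = √(0.00115587) = 0.03400.
z = (0.44548 − 0.33586)/0.03400 = 0.10962/0.03400 = 3.224.
Two-sided p-value ≈ 2·Φ(−3.224) = 0.0013. With α = 0.02, reject H₀.

z = 3.224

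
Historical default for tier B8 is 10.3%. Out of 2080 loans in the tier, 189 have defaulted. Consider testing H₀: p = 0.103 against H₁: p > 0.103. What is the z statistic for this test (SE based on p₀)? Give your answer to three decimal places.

p̂ = 189/2080 = 0.09087.
Under H₀, SE = √(0.103·0.897/2080) = √(4.44188e-05) = 0.00666.
z = (0.09087 − 0.103)/0.00666 = -0.01213/0.00666 = -1.821.
p-value = P(Z > -1.821) ≈ 0.9657.

z = -1.821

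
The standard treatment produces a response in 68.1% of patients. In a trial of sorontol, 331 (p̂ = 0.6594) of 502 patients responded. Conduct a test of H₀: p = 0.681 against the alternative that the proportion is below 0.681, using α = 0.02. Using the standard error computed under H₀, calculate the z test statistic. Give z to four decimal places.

z = -1.0401

p̂ = 331/502 = 0.659363.
Standard error under H₀: √(0.681×0.319/502) = 0.020803.
z = (0.659363 − 0.681)/0.020803 = -0.021637/0.020803 = -1.0401.
p-value = P(Z < -1.040) ≈ 0.1491; since p > α = 0.02, fail to reject H₀.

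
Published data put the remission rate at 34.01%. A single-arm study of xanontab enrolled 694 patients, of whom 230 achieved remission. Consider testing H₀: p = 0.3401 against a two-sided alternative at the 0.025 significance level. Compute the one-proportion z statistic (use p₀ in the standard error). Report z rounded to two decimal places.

z = -0.48

p̂ = 230/694 ≈ 0.3314.
Standard error under H₀: √(0.3401×0.6599/694) = 0.0180.
z = (0.3314 − 0.3401)/0.0180 = -0.0087/0.0180 = -0.48.
Two-sided p-value ≈ 2·Φ(−0.483) = 0.6290; since p > α = 0.025, fail to reject H₀.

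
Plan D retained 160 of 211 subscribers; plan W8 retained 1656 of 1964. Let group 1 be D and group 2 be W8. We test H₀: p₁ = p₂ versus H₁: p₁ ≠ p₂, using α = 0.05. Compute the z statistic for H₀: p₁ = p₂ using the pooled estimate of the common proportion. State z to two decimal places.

p̂₁ = 160/211 = 0.7583, p̂₂ = 1656/1964 = 0.8432.
Pooled p̂ = (160+1656)/(211+1964) = 1816/2175 = 0.8349.
SE = √(0.137814 × 0.0052485) = 0.0269.
z = (0.7583 − 0.8432)/0.0269 = -0.0849/0.0269 = -3.16.
Two-sided p-value ≈ 2·Φ(−3.156) = 0.0016; since p < α = 0.05, reject H₀.

z = -3.16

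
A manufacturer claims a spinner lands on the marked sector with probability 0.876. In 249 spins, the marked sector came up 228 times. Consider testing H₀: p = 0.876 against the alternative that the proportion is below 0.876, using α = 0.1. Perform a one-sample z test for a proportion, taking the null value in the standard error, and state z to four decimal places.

p̂ = 228/249 = 0.915663.
SE = √(p₀(1−p₀)/n) = √(0.10862/249) = 0.020886.
z = (0.915663 − 0.876)/0.020886 = 0.039663/0.020886 = 1.8990.
p-value = P(Z < 1.899) ≈ 0.9712. With α = 0.1, fail to reject H₀.

z = 1.8990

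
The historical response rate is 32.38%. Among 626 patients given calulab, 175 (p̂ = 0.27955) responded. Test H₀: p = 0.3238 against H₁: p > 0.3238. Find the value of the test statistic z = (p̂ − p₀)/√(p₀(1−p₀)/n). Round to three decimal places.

z = -2.366

p̂ = 175/626 = 0.27955.
Under H₀, SE = √(0.3238·0.6762/626) = √(0.000349766) = 0.01870.
z = (0.27955 − 0.3238)/0.01870 = -0.04425/0.01870 = -2.366.
p-value = P(Z > -2.366) ≈ 0.9910.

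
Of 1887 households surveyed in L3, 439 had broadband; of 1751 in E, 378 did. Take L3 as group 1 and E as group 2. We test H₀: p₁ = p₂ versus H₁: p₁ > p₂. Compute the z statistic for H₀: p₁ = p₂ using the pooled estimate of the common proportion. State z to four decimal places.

z = 1.2109

p̂₁ = 439/1887 = 0.232644, p̂₂ = 378/1751 = 0.215877.
Pooled p̂ = (439+378)/(1887+1751) = 817/3638 = 0.224574.
SE = √(0.17414 × 0.00110104) = 0.013847.
z = (0.232644 − 0.215877)/0.013847 = 0.016767/0.013847 = 1.2109.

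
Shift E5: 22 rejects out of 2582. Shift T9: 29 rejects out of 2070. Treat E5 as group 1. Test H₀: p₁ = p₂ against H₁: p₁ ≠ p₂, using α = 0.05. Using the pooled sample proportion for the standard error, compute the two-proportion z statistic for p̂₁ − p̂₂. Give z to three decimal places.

p̂₁ = 22/2582 = 0.008521, p̂₂ = 29/2070 = 0.014010.
Pooled p̂ = (22+29)/(2582+2070) = 51/4652 = 0.010963.
SE = √(p̂(1−p̂)(1/n₁+1/n₂)) = √(0.010963·0.989037·0.000870388) = √(9.43748e-06) = 0.003072.
z = (0.008521 − 0.014010)/0.003072 = -0.005489/0.003072 = -1.787.
p-value = 2·P(Z > 1.787) ≈ 0.0740; since p > α = 0.05, fail to reject H₀.

z = -1.787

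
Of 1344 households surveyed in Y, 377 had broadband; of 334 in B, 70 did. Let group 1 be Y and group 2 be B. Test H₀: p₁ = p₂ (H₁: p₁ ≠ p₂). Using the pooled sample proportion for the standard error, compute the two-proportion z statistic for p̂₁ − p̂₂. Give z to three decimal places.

z = 2.624

p̂₁ = 377/1344 = 0.28051, p̂₂ = 70/334 = 0.20958.
Pooled p̂ = (377+70)/(1344+334) = 447/1678 = 0.26639.
SE = √(0.195426 × 0.00373806) = 0.02703.
z = (0.28051 − 0.20958)/0.02703 = 0.07093/0.02703 = 2.624.
Two-sided p-value ≈ 2·Φ(−2.624) = 0.0087.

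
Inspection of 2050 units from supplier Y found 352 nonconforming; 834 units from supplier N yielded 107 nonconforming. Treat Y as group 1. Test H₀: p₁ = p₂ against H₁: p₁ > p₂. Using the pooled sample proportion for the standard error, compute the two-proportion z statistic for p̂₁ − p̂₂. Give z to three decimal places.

z = 2.889

p̂₁ = 352/2050 ≈ 0.171707, p̂₂ = 107/834 ≈ 0.128297.
Pooled p̂ = (352+107)/(2050+834) = 459/2884 = 0.159154.
SE = √(p̂(1−p̂)(1/n₁+1/n₂)) = √(0.159154·0.840846·0.00168685) = √(0.00022574) = 0.015025.
z = (0.171707 − 0.128297)/0.015025 = 0.043410/0.015025 = 2.889.
p-value = P(Z > 2.889) ≈ 0.0019.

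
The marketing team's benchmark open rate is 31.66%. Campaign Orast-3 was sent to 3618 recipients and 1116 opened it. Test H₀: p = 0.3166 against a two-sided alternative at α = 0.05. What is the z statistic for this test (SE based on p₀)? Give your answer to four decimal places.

p̂ = 1116/3618 = 0.308458.
SE = √(p₀(1−p₀)/n) = √(0.21636/3618) = 0.007733.
z = (0.308458 − 0.3166)/0.007733 = -0.008142/0.007733 = -1.0529.
Two-sided p-value ≈ 2·Φ(−1.053) = 0.2924. With α = 0.05, fail to reject H₀.

z = -1.0529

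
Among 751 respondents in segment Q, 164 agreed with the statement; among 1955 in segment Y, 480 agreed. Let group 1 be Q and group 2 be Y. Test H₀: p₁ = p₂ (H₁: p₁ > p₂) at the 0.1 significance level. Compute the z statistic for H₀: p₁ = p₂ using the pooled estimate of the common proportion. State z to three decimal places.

z = -1.485

p̂₁ = 164/751 ≈ 0.21838, p̂₂ = 480/1955 ≈ 0.24552.
Pooled p̂ = (164+480)/(751+1955) = 644/2706 = 0.23799.
SE = √(0.181351 × 0.00184307) = 0.01828.
z = (0.21838 − 0.24552)/0.01828 = -0.02714/0.01828 = -1.485.
p-value = P(Z > -1.485) ≈ 0.9312. With α = 0.1, fail to reject H₀.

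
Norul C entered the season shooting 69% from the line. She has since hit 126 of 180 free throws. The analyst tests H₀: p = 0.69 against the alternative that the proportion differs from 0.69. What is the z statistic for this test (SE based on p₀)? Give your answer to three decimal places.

z = 0.290

p̂ = 126/180 ≈ 0.70000.
Standard error under H₀: √(0.69×0.31/180) = 0.03447.
z = (0.70000 − 0.69)/0.03447 = 0.01000/0.03447 = 0.290.
p-value = 2·P(Z > 0.290) ≈ 0.7717.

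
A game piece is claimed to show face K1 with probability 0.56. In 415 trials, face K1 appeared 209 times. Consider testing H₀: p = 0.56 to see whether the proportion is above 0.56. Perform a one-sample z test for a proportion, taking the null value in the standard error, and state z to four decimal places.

p̂ = 209/415 = 0.503614.
SE = √(p₀(1−p₀)/n) = √(0.2464/415) = 0.024367.
z = (0.503614 − 0.56)/0.024367 = -0.056386/0.024367 = -2.3140.

z = -2.3140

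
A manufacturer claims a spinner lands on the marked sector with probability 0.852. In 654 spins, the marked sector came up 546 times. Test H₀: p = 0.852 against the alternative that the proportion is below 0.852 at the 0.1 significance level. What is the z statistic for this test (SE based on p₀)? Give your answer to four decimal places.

z = -1.2342

p̂ = 546/654 ≈ 0.834862.
Under H₀, SE = √(0.852·0.148/654) = √(0.000192807) = 0.013886.
z = (0.834862 − 0.852)/0.013886 = -0.017138/0.013886 = -1.2342.
p-value = P(Z < -1.234) ≈ 0.1086, so at α = 0.1 we fail to reject H₀.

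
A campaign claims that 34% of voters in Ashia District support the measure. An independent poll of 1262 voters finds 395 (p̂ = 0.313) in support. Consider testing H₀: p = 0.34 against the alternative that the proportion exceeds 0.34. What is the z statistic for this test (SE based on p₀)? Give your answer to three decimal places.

p̂ = 395/1262 ≈ 0.312995.
Standard error under H₀: √(0.34×0.66/1262) = 0.013335.
z = (0.312995 − 0.34)/0.013335 = -0.027005/0.013335 = -2.025.

z = -2.025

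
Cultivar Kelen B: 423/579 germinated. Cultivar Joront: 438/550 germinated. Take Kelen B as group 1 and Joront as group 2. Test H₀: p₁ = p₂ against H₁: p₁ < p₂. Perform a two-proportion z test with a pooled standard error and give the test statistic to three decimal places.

p̂₁ = 423/579 ≈ 0.73057, p̂₂ = 438/550 ≈ 0.79636.
Pooled p̂ = (423+438)/(579+550) = 861/1129 = 0.76262.
SE = √(p̂(1−p̂)(1/n₁+1/n₂)) = √(0.76262·0.23738·0.0035453) = √(0.000641804) = 0.02533.
z = (0.73057 − 0.79636)/0.02533 = -0.06579/0.02533 = -2.597.
p-value = P(Z < -2.597) ≈ 0.0047.

z = -2.597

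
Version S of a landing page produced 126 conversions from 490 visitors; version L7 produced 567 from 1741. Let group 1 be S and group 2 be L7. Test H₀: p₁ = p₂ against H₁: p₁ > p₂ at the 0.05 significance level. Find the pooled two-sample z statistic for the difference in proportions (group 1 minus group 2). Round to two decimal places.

z = -2.90

p̂₁ = 126/490 = 0.25714, p̂₂ = 567/1741 = 0.32567.
Pooled p̂ = (126+567)/(490+1741) = 693/2231 = 0.31062.
SE = √(0.214136 × 0.0026152) = 0.02366.
z = (0.25714 − 0.32567)/0.02366 = -0.06853/0.02366 = -2.90.
p-value = P(Z > -2.896) ≈ 0.9981. With α = 0.05, fail to reject H₀.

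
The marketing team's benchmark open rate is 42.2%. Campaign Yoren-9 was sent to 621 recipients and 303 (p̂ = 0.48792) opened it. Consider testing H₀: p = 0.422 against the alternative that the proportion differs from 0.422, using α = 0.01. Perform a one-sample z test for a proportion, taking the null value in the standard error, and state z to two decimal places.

p̂ = 303/621 ≈ 0.4879.
SE = √(p₀(1−p₀)/n) = √(0.24392/621) = 0.0198.
z = (0.4879 − 0.422)/0.0198 = 0.0659/0.0198 = 3.33.
Two-sided p-value ≈ 2·Φ(−3.326) = 0.0009; since p < α = 0.01, reject H₀.

z = 3.33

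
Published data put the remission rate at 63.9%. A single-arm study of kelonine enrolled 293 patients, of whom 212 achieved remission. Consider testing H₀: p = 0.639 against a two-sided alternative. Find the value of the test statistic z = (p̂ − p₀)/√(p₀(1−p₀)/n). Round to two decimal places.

z = 3.01

p̂ = 212/293 ≈ 0.7235.
Standard error under H₀: √(0.639×0.361/293) = 0.0281.
z = (0.7235 − 0.639)/0.0281 = 0.0845/0.0281 = 3.01.
p-value = 2·P(Z > 3.013) ≈ 0.0026.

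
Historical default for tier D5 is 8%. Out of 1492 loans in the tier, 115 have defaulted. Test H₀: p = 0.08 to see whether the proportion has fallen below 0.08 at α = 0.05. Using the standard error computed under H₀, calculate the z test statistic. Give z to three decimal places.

z = -0.416

p̂ = 115/1492 ≈ 0.07708.
SE = √(p₀(1−p₀)/n) = √(0.0736/1492) = 0.00702.
z = (0.07708 − 0.08)/0.00702 = -0.00292/0.00702 = -0.416.
p-value = P(Z < -0.416) ≈ 0.3387, so at α = 0.05 we fail to reject H₀.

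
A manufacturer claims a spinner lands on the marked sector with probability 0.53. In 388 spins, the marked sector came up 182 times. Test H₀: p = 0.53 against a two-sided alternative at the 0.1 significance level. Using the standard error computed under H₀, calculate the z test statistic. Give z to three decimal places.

p̂ = 182/388 ≈ 0.469072.
SE = √(p₀(1−p₀)/n) = √(0.2491/388) = 0.025338.
z = (0.469072 − 0.53)/0.025338 = -0.060928/0.025338 = -2.405.
p-value = 2·P(Z > 2.405) ≈ 0.0162; since p < α = 0.1, reject H₀.

z = -2.405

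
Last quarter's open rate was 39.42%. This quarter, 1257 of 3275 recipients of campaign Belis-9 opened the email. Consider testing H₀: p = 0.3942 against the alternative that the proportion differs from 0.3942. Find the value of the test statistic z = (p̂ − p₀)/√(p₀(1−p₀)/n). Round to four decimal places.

p̂ = 1257/3275 = 0.3838168.
Under H₀, SE = √(0.3942·0.6058/3275) = √(7.2918e-05) = 0.0085392.
z = (0.3838168 − 0.3942)/0.0085392 = -0.0103832/0.0085392 = -1.2159.
p-value = 2·P(Z > 1.216) ≈ 0.2240.

z = -1.2159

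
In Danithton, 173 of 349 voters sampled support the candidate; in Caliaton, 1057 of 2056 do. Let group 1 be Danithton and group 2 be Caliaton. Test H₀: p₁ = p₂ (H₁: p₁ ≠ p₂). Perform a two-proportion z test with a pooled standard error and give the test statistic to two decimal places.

p̂₁ = 173/349 = 0.4957, p̂₂ = 1057/2056 = 0.5141.
Pooled p̂ = (173+1057)/(349+2056) = 1230/2405 = 0.5114.
SE = √(p̂(1−p̂)(1/n₁+1/n₂)) = √(0.5114·0.4886·0.00335171) = √(0.000837489) = 0.0289.
z = (0.4957 − 0.5141)/0.0289 = -0.0184/0.0289 = -0.64.
Two-sided p-value ≈ 2·Φ(−0.636) = 0.5248.

z = -0.64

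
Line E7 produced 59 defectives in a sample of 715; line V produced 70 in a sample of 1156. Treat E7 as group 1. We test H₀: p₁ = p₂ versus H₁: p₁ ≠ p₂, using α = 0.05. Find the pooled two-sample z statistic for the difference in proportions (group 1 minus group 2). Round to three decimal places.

z = 1.822

p̂₁ = 59/715 = 0.082517, p̂₂ = 70/1156 = 0.060554.
Pooled p̂ = (59+70)/(715+1156) = 129/1871 = 0.068947.
SE = √(0.0641934 × 0.00226365) = 0.012055.
z = (0.082517 − 0.060554)/0.012055 = 0.021963/0.012055 = 1.822.
Two-sided p-value ≈ 2·Φ(−1.822) = 0.0684; since p > α = 0.05, fail to reject H₀.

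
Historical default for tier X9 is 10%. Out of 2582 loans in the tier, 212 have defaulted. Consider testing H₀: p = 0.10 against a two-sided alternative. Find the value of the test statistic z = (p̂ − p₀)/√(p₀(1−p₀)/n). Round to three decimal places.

p̂ = 212/2582 ≈ 0.082107.
Under H₀, SE = √(0.1·0.9/2582) = √(3.48567e-05) = 0.005904.
z = (0.082107 − 0.1)/0.005904 = -0.017893/0.005904 = -3.031.

z = -3.031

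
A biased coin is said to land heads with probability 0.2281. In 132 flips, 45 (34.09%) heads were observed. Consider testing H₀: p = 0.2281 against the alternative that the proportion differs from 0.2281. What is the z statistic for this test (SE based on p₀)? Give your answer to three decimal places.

p̂ = 45/132 ≈ 0.34091.
SE = √(p₀(1−p₀)/n) = √(0.17607/132) = 0.03652.
z = (0.34091 − 0.2281)/0.03652 = 0.11281/0.03652 = 3.089.

z = 3.089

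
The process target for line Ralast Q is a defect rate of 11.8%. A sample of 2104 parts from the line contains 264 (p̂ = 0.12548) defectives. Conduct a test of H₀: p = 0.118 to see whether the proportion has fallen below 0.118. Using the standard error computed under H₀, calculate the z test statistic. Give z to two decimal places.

z = 1.06

p̂ = 264/2104 = 0.12548.
Under H₀, SE = √(0.118·0.882/2104) = √(4.94658e-05) = 0.00703.
z = (0.12548 − 0.118)/0.00703 = 0.00748/0.00703 = 1.06.
p-value = P(Z < 1.063) ≈ 0.8561.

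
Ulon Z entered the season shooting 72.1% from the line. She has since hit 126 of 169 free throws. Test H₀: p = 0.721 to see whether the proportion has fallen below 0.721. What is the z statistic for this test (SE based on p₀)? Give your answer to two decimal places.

p̂ = 126/169 ≈ 0.7456.
SE = √(p₀(1−p₀)/n) = √(0.20116/169) = 0.0345.
z = (0.7456 − 0.721)/0.0345 = 0.0246/0.0345 = 0.71.
p-value = P(Z < 0.712) ≈ 0.7617.

z = 0.71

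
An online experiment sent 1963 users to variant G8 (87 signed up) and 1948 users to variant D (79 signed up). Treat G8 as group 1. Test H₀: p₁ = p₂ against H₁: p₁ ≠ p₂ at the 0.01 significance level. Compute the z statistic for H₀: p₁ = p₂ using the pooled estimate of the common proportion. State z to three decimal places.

z = 0.584

p̂₁ = 87/1963 = 0.04432, p̂₂ = 79/1948 = 0.04055.
Pooled p̂ = (87+79)/(1963+1948) = 166/3911 = 0.04244.
SE = √(0.0406429 × 0.00102277) = 0.00645.
z = (0.04432 − 0.04055)/0.00645 = 0.00377/0.00645 = 0.584.
p-value = 2·P(Z > 0.584) ≈ 0.5592. With α = 0.01, fail to reject H₀.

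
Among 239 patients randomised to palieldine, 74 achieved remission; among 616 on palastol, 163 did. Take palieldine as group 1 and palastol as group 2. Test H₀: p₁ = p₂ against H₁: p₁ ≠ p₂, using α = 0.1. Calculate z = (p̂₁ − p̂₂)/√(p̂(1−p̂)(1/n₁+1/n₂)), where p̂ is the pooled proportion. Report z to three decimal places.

z = 1.320

p̂₁ = 74/239 ≈ 0.30962, p̂₂ = 163/616 ≈ 0.26461.
Pooled p̂ = (74+163)/(239+616) = 237/855 = 0.27719.
SE = √(p̂(1−p̂)(1/n₁+1/n₂)) = √(0.27719·0.72281·0.00580748) = √(0.00116357) = 0.03411.
z = (0.30962 − 0.26461)/0.03411 = 0.04501/0.03411 = 1.320.
Two-sided p-value ≈ 2·Φ(−1.320) = 0.1870, so at α = 0.1 we fail to reject H₀.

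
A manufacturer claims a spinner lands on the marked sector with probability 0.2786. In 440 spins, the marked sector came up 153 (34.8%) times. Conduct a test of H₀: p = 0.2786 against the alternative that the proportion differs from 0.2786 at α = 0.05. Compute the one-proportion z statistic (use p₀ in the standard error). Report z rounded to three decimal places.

p̂ = 153/440 ≈ 0.347727.
Standard error under H₀: √(0.2786×0.7214/440) = 0.021372.
z = (0.347727 − 0.2786)/0.021372 = 0.069127/0.021372 = 3.234.
p-value = 2·P(Z > 3.234) ≈ 0.0012. With α = 0.05, reject H₀.

z = 3.234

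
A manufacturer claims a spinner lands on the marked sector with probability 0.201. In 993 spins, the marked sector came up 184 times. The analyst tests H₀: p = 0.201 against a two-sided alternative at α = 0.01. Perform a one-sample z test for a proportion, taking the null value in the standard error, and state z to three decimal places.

z = -1.235

p̂ = 184/993 = 0.185297.
Under H₀, SE = √(0.201·0.799/993) = √(0.000161731) = 0.012717.
z = (0.185297 − 0.201)/0.012717 = -0.015703/0.012717 = -1.235.
p-value = 2·P(Z > 1.235) ≈ 0.2169. With α = 0.01, fail to reject H₀.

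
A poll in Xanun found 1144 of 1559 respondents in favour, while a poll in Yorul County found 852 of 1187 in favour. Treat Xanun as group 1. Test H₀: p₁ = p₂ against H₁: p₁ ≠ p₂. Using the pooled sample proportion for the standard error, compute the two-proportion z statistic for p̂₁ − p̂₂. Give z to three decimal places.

p̂₁ = 1144/1559 ≈ 0.73380, p̂₂ = 852/1187 ≈ 0.71778.
Pooled p̂ = (1144+852)/(1559+1187) = 1996/2746 = 0.72688.
SE = √(p̂(1−p̂)(1/n₁+1/n₂)) = √(0.72688·0.27312·0.0014839) = √(0.000294594) = 0.01716.
z = (0.73380 − 0.71778)/0.01716 = 0.01602/0.01716 = 0.934.

z = 0.934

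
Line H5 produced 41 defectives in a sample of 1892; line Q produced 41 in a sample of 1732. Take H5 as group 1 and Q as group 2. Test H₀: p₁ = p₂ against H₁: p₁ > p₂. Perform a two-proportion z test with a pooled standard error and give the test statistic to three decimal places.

z = -0.405

p̂₁ = 41/1892 = 0.021670, p̂₂ = 41/1732 = 0.023672.
Pooled p̂ = (41+41)/(1892+1732) = 82/3624 = 0.022627.
SE = √(0.022115 × 0.00110591) = 0.004945.
z = (0.021670 − 0.023672)/0.004945 = -0.002002/0.004945 = -0.405.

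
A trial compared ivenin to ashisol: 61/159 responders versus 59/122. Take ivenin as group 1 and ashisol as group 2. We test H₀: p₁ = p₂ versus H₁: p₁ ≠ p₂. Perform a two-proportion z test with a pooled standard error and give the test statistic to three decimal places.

p̂₁ = 61/159 ≈ 0.38365, p̂₂ = 59/122 ≈ 0.48361.
Pooled p̂ = (61+59)/(159+122) = 120/281 = 0.42705.
SE = √(0.244678 × 0.014486) = 0.05953.
z = (0.38365 − 0.48361)/0.05953 = -0.09996/0.05953 = -1.679.

z = -1.679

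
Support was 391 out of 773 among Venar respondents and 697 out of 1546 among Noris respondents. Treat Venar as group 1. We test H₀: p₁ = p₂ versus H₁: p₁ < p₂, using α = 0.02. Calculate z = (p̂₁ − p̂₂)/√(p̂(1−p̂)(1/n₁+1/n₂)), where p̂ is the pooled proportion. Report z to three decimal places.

p̂₁ = 391/773 = 0.50582, p̂₂ = 697/1546 = 0.45084.
Pooled p̂ = (391+697)/(773+1546) = 1088/2319 = 0.46917.
SE = √(p̂(1−p̂)(1/n₁+1/n₂)) = √(0.46917·0.53083·0.00194049) = √(0.000483278) = 0.02198.
z = (0.50582 − 0.45084)/0.02198 = 0.05498/0.02198 = 2.501.
p-value = P(Z < 2.501) ≈ 0.9938; since p > α = 0.02, fail to reject H₀.

z = 2.501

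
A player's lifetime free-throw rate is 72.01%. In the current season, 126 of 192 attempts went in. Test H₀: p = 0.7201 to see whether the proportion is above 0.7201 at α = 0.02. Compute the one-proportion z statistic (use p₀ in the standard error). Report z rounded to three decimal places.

p̂ = 126/192 = 0.65625.
Standard error under H₀: √(0.7201×0.2799/192) = 0.03240.
z = (0.65625 − 0.7201)/0.03240 = -0.06385/0.03240 = -1.971.
p-value = P(Z > -1.971) ≈ 0.9756; since p > α = 0.02, fail to reject H₀.

z = -1.971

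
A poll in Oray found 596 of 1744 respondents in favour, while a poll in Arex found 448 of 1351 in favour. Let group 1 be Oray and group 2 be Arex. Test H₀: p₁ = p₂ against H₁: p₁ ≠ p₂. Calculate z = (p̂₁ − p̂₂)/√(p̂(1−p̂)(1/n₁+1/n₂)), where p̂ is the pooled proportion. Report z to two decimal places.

p̂₁ = 596/1744 ≈ 0.3417, p̂₂ = 448/1351 ≈ 0.3316.
Pooled p̂ = (596+448)/(1744+1351) = 1044/3095 = 0.3373.
SE = √(p̂(1−p̂)(1/n₁+1/n₂)) = √(0.3373·0.6627·0.00131359) = √(0.000293632) = 0.0171.
z = (0.3417 − 0.3316)/0.0171 = 0.0101/0.0171 = 0.59.
Two-sided p-value ≈ 2·Φ(−0.592) = 0.5541.

z = 0.59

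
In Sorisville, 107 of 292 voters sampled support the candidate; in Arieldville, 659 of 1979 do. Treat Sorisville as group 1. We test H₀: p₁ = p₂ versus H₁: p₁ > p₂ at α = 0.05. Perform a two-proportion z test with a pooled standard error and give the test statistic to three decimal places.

p̂₁ = 107/292 ≈ 0.36644, p̂₂ = 659/1979 ≈ 0.33300.
Pooled p̂ = (107+659)/(292+1979) = 766/2271 = 0.33730.
SE = √(p̂(1−p̂)(1/n₁+1/n₂)) = √(0.33730·0.66270·0.00392996) = √(0.000878455) = 0.02964.
z = (0.36644 − 0.33300)/0.02964 = 0.03344/0.02964 = 1.128.
p-value = P(Z > 1.128) ≈ 0.1296; since p > α = 0.05, fail to reject H₀.

z = 1.128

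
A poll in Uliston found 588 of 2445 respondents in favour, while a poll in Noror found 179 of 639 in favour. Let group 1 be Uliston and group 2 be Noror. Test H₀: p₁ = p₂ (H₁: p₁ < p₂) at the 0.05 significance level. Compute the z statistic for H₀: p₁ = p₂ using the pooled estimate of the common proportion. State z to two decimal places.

z = -2.06

p̂₁ = 588/2445 = 0.2405, p̂₂ = 179/639 = 0.2801.
Pooled p̂ = (588+179)/(2445+639) = 767/3084 = 0.2487.
SE = √(p̂(1−p̂)(1/n₁+1/n₂)) = √(0.2487·0.7513·0.00197394) = √(0.000368831) = 0.0192.
z = (0.2405 − 0.2801)/0.0192 = -0.0396/0.0192 = -2.06.
p-value = P(Z < -2.064) ≈ 0.0195, so at α = 0.05 we reject H₀.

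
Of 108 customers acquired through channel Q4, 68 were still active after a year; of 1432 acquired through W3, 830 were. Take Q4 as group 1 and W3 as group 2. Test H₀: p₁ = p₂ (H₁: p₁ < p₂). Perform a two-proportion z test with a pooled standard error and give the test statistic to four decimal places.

z = 1.0167

p̂₁ = 68/108 ≈ 0.629630, p̂₂ = 830/1432 ≈ 0.579609.
Pooled p̂ = (68+830)/(108+1432) = 898/1540 = 0.583117.
SE = √(0.243092 × 0.00995758) = 0.049200.
z = (0.629630 − 0.579609)/0.049200 = 0.050021/0.049200 = 1.0167.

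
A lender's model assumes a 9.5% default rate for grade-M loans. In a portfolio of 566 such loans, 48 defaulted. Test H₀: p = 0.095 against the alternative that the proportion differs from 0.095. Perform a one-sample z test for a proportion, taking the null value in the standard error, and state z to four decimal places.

z = -0.8271

p̂ = 48/566 ≈ 0.084806.
SE = √(p₀(1−p₀)/n) = √(0.085975/566) = 0.012325.
z = (0.084806 − 0.095)/0.012325 = -0.010194/0.012325 = -0.8271.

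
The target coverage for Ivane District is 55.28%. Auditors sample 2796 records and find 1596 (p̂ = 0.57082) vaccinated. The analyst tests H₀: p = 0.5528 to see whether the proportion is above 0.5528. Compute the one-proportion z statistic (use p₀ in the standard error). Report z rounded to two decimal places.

z = 1.92

p̂ = 1596/2796 ≈ 0.57082.
Standard error under H₀: √(0.5528×0.4472/2796) = 0.00940.
z = (0.57082 − 0.5528)/0.00940 = 0.01802/0.00940 = 1.92.
p-value = P(Z > 1.916) ≈ 0.0277.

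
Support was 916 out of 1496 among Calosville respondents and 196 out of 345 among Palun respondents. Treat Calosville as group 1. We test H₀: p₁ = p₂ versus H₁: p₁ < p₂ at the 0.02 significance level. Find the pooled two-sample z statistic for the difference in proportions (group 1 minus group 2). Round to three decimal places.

p̂₁ = 916/1496 ≈ 0.612299, p̂₂ = 196/345 ≈ 0.568116.
Pooled p̂ = (916+196)/(1496+345) = 1112/1841 = 0.604020.
SE = √(0.23918 × 0.003567) = 0.029209.
z = (0.612299 − 0.568116)/0.029209 = 0.044183/0.029209 = 1.513.
p-value = P(Z < 1.513) ≈ 0.9348; since p > α = 0.02, fail to reject H₀.

z = 1.513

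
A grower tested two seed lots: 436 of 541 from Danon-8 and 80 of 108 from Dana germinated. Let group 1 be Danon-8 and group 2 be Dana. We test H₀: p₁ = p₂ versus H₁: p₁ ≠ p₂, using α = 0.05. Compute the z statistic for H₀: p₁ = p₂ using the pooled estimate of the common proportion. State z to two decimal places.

p̂₁ = 436/541 ≈ 0.8059, p̂₂ = 80/108 ≈ 0.7407.
Pooled p̂ = (436+80)/(541+108) = 516/649 = 0.7951.
SE = √(0.162934 × 0.0111077) = 0.0425.
z = (0.8059 − 0.7407)/0.0425 = 0.0652/0.0425 = 1.53.
Two-sided p-value ≈ 2·Φ(−1.532) = 0.1255; since p > α = 0.05, fail to reject H₀.

z = 1.53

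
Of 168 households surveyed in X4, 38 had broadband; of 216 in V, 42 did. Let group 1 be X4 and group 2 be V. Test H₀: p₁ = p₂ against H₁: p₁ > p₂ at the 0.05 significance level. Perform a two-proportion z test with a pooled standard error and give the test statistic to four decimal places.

z = 0.7599

p̂₁ = 38/168 = 0.226190, p̂₂ = 42/216 = 0.194444.
Pooled p̂ = (38+42)/(168+216) = 80/384 = 0.208333.
SE = √(0.164931 × 0.010582) = 0.041777.
z = (0.226190 − 0.194444)/0.041777 = 0.031746/0.041777 = 0.7599.
p-value = P(Z > 0.760) ≈ 0.2237. With α = 0.05, fail to reject H₀.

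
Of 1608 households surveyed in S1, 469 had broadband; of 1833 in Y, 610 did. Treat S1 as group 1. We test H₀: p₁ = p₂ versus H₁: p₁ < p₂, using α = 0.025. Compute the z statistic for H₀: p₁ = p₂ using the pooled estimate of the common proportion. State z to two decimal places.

z = -2.59

p̂₁ = 469/1608 = 0.29167, p̂₂ = 610/1833 = 0.33279.
Pooled p̂ = (469+610)/(1608+1833) = 1079/3441 = 0.31357.
SE = √(p̂(1−p̂)(1/n₁+1/n₂)) = √(0.31357·0.68643·0.00116744) = √(0.000251286) = 0.01585.
z = (0.29167 − 0.33279)/0.01585 = -0.04112/0.01585 = -2.59.
p-value = P(Z < -2.594) ≈ 0.0047, so at α = 0.025 we reject H₀.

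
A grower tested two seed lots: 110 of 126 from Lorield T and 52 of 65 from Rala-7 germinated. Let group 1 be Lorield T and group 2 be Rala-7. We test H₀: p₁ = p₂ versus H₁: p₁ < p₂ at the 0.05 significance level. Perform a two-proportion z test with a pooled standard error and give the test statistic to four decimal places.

z = 1.3324

p̂₁ = 110/126 = 0.873016, p̂₂ = 52/65 = 0.800000.
Pooled p̂ = (110+52)/(126+65) = 162/191 = 0.848168.
SE = √(0.128779 × 0.0233211) = 0.054802.
z = (0.873016 − 0.800000)/0.054802 = 0.073016/0.054802 = 1.3324.
p-value = P(Z < 1.332) ≈ 0.9086, so at α = 0.05 we fail to reject H₀.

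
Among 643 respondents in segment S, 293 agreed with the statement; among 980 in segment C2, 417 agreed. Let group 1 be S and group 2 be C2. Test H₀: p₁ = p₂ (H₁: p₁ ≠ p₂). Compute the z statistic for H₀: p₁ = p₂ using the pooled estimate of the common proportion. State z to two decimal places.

p̂₁ = 293/643 ≈ 0.4557, p̂₂ = 417/980 ≈ 0.4255.
Pooled p̂ = (293+417)/(643+980) = 710/1623 = 0.4375.
SE = √(0.246089 × 0.00257562) = 0.0252.
z = (0.4557 − 0.4255)/0.0252 = 0.0302/0.0252 = 1.20.

z = 1.20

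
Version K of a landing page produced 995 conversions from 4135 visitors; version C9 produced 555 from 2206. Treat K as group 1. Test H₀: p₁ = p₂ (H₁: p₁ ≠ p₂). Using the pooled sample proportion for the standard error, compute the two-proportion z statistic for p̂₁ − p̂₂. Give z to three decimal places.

z = -0.967

p̂₁ = 995/4135 ≈ 0.24063, p̂₂ = 555/2206 ≈ 0.25159.
Pooled p̂ = (995+555)/(4135+2206) = 1550/6341 = 0.24444.
SE = √(p̂(1−p̂)(1/n₁+1/n₂)) = √(0.24444·0.75556·0.000695147) = √(0.000128386) = 0.01133.
z = (0.24063 − 0.25159)/0.01133 = -0.01096/0.01133 = -0.967.
Two-sided p-value ≈ 2·Φ(−0.967) = 0.3335.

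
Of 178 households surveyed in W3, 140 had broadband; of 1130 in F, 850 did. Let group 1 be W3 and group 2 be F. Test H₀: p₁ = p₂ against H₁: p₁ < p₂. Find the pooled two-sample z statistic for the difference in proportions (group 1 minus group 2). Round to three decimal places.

z = 0.992

p̂₁ = 140/178 = 0.78652, p̂₂ = 850/1130 = 0.75221.
Pooled p̂ = (140+850)/(178+1130) = 990/1308 = 0.75688.
SE = √(0.184012 × 0.00650293) = 0.03459.
z = (0.78652 − 0.75221)/0.03459 = 0.03431/0.03459 = 0.992.
p-value = P(Z < 0.992) ≈ 0.8393.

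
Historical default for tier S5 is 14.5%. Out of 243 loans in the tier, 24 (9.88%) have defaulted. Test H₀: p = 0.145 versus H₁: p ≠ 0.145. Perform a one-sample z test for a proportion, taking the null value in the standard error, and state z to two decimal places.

z = -2.05

p̂ = 24/243 = 0.09877.
Under H₀, SE = √(0.145·0.855/243) = √(0.000510185) = 0.02259.
z = (0.09877 − 0.145)/0.02259 = -0.04623/0.02259 = -2.05.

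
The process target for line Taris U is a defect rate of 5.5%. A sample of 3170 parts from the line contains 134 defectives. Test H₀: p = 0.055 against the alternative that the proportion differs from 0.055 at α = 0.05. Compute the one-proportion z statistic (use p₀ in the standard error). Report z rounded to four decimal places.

p̂ = 134/3170 ≈ 0.0422713.
Standard error under H₀: √(0.055×0.945/3170) = 0.0040492.
z = (0.0422713 − 0.055)/0.0040492 = -0.0127287/0.0040492 = -3.1435.
p-value = 2·P(Z > 3.144) ≈ 0.0017, so at α = 0.05 we reject H₀.

z = -3.1435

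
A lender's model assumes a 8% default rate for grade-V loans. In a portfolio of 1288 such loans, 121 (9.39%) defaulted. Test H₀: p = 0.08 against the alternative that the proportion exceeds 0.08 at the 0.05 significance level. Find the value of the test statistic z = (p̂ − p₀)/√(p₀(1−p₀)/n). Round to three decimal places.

z = 1.845

p̂ = 121/1288 = 0.093944.
SE = √(p₀(1−p₀)/n) = √(0.0736/1288) = 0.007559.
z = (0.093944 − 0.08)/0.007559 = 0.013944/0.007559 = 1.845.
p-value = P(Z > 1.845) ≈ 0.0325, so at α = 0.05 we reject H₀.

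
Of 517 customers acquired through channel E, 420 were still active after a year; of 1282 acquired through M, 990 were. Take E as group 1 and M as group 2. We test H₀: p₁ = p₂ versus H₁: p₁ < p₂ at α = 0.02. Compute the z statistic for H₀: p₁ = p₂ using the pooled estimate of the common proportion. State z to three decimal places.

z = 1.872

p̂₁ = 420/517 = 0.81238, p̂₂ = 990/1282 = 0.77223.
Pooled p̂ = (420+990)/(517+1282) = 1410/1799 = 0.78377.
SE = √(p̂(1−p̂)(1/n₁+1/n₂)) = √(0.78377·0.21623·0.00271427) = √(0.000460001) = 0.02145.
z = (0.81238 − 0.77223)/0.02145 = 0.04015/0.02145 = 1.872.
p-value = P(Z < 1.872) ≈ 0.9694; since p > α = 0.02, fail to reject H₀.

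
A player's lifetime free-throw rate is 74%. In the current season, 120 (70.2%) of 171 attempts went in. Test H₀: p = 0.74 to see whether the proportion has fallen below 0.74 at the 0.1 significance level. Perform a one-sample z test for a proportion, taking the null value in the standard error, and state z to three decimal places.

p̂ = 120/171 ≈ 0.70175.
SE = √(p₀(1−p₀)/n) = √(0.1924/171) = 0.03354.
z = (0.70175 − 0.74)/0.03354 = -0.03825/0.03354 = -1.140.
p-value = P(Z < -1.140) ≈ 0.1271; since p > α = 0.1, fail to reject H₀.

z = -1.140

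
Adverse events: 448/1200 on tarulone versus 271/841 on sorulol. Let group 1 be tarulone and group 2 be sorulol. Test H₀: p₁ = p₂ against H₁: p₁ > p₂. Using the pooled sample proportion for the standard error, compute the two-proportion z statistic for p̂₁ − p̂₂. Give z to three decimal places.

z = 2.379

p̂₁ = 448/1200 ≈ 0.373333, p̂₂ = 271/841 ≈ 0.322235.
Pooled p̂ = (448+271)/(1200+841) = 719/2041 = 0.352278.
SE = √(p̂(1−p̂)(1/n₁+1/n₂)) = √(0.352278·0.647722·0.00202239) = √(0.000461466) = 0.021482.
z = (0.373333 − 0.322235)/0.021482 = 0.051098/0.021482 = 2.379.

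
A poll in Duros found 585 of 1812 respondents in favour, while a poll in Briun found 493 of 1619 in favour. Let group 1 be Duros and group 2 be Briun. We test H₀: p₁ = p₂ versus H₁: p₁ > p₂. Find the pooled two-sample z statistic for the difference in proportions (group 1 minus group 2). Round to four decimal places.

z = 1.1552

p̂₁ = 585/1812 = 0.322848, p̂₂ = 493/1619 = 0.304509.
Pooled p̂ = (585+493)/(1812+1619) = 1078/3431 = 0.314194.
SE = √(0.215476 × 0.00116954) = 0.015875.
z = (0.322848 − 0.304509)/0.015875 = 0.018339/0.015875 = 1.1552.
p-value = P(Z > 1.155) ≈ 0.1240.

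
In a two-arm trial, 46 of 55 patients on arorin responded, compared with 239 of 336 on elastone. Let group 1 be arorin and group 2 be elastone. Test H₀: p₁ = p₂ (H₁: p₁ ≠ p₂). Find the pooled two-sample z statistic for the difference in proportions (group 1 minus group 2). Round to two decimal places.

z = 1.93

p̂₁ = 46/55 ≈ 0.8364, p̂₂ = 239/336 ≈ 0.7113.
Pooled p̂ = (46+239)/(55+336) = 285/391 = 0.7289.
SE = √(0.197605 × 0.021158) = 0.0647.
z = (0.8364 − 0.7113)/0.0647 = 0.1251/0.0647 = 1.93.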